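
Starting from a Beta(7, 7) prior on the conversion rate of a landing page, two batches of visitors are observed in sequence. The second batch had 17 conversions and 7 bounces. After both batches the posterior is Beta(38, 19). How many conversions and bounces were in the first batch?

Because Beta–binomial updating is additive in the counts, the combined data contributed (α_post−α_prior, β_post−β_prior) successes and failures.
Total across both batches: 38−7=31 conversions, 19−7=12 bounces.
Subtract the second batch: 31−17=14 conversions and 12−7=5 bounces.

14 conversions and 5 bounces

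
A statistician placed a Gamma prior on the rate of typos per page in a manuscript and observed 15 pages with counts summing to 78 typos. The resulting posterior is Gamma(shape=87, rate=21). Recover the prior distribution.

Gamma(shape=9, rate=6)

Gamma–Poisson conjugacy: posterior shape = α + Σxᵢ, posterior rate = β + n.
So α = 87 − 78 = 9 and β = 21 − 15 = 6.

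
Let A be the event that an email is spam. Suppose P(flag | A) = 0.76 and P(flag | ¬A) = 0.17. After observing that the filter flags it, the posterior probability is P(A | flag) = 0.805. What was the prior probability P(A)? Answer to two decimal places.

P(A) = 0.48

In odds form, posterior odds = prior odds × likelihood ratio, so prior odds = posterior odds ÷ LR.
Posterior odds = 0.805/(1−0.805) = 4.1282. LR = 0.76/0.17 = 4.4706.
Prior odds = 4.1282/4.4706 = 0.9234, so P(A) = 0.9234/(1+0.9234) ≈ 0.48.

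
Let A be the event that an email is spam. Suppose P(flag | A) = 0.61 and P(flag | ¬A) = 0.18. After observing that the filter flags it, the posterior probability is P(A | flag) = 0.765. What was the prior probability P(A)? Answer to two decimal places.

P(A) = 0.49

Bayes' rule in odds form gives O(A|E) = O(A)·[P(E|A)/P(E|¬A)], hence O(A) = O(A|E)/LR.
Posterior odds = 0.765/(1−0.765) = 3.2553. LR = 0.61/0.18 = 3.3889.
Prior odds = 3.2553/3.3889 = 0.9606, so P(A) = 0.9606/(1+0.9606) ≈ 0.49.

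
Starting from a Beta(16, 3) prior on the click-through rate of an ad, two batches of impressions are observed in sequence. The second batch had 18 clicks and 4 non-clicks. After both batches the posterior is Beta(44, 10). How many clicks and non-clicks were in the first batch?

10 clicks and 3 non-clicks

Because Beta–binomial updating is additive in the counts, the combined data contributed (α_post−α_prior, β_post−β_prior) successes and failures.
Total across both batches: 44−16=28 clicks, 10−3=7 non-clicks.
Subtract the second batch: 28−18=10 clicks and 7−4=3 non-clicks.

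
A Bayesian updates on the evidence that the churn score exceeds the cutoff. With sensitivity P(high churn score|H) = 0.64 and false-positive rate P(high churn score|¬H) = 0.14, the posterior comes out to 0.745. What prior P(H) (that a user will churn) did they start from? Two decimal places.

P(H) = 0.39

Bayes' rule in odds form gives O(H|E) = O(H)·[P(E|H)/P(E|¬H)], hence O(H) = O(H|E)/LR.
Posterior odds = 0.745/(1−0.745) = 2.9216. LR = 0.64/0.14 = 4.5714.
Prior odds = 2.9216/4.5714 = 0.6391, so P(H) = 0.6391/(1+0.6391) ≈ 0.39.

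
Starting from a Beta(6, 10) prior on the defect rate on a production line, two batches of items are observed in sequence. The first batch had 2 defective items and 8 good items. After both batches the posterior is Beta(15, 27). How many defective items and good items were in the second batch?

7 defective items and 9 good items

Because Beta–binomial updating is additive in the counts, the combined data contributed (α_post−α_prior, β_post−β_prior) successes and failures.
Total across both batches: 15−6=9 defective items, 27−10=17 good items.
Subtract the first batch: 9−2=7 defective items and 17−8=9 good items.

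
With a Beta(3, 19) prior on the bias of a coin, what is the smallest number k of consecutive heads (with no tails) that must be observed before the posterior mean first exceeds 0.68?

After k heads and 0 tails the posterior is Beta(3+k, 19), with mean (3+k)/(3+19+k).
Set (3+k)/(22+k) > 0.68 and solve: k > (0.68·22 − 3)/(1 − 0.68) = 37.375.
The smallest integer exceeding 37.375 is 38.

k = 38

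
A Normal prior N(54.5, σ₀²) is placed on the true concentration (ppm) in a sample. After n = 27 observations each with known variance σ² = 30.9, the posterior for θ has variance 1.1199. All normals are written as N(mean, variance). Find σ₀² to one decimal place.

σ₀² = 52.2

For the Normal–Normal model with known σ², precisions add: τ_n = τ₀ + n/σ².
So 1/σ₀² = 1/1.1199 − 27/30.9 = 0.892937 − 0.873786 = 0.019151.
Hence σ₀² = 1/0.019151 ≈ 52.2.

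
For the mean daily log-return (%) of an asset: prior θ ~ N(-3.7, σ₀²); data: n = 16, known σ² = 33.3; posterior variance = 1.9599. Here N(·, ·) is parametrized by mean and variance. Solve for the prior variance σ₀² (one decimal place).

σ₀² = 33.6

For the Normal–Normal model with known σ², precisions add: τ_n = τ₀ + n/σ².
So 1/σ₀² = 1/1.9599 − 16/33.3 = 0.510230 − 0.480480 = 0.029750.
Hence σ₀² = 1/0.029750 ≈ 33.6.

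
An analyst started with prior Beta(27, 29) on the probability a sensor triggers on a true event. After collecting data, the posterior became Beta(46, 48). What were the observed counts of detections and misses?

A Beta(a, b) prior with s successes and f failures in binomial data gives a Beta(a+s, b+f) posterior.
Match parameters: s=46−27=19, f=48−29=19.

19 detections and 19 misses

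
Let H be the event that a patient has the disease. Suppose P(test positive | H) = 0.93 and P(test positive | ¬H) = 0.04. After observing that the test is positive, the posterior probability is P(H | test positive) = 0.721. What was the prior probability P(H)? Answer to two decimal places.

P(H) = 0.10

In odds form, posterior odds = prior odds × likelihood ratio, so prior odds = posterior odds ÷ LR.
Posterior odds = 0.721/(1−0.721) = 2.5842. LR = 0.93/0.04 = 23.2500.
Prior odds = 2.5842/23.2500 = 0.1111, so P(H) = 0.1111/(1+0.1111) ≈ 0.10.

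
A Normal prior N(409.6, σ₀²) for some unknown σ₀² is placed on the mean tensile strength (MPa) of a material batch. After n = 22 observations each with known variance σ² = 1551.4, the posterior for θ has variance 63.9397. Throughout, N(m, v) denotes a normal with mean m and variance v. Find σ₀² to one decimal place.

σ₀² = 685.4

For the Normal–Normal model with known σ², precisions add: τ_n = τ₀ + n/σ².
So 1/σ₀² = 1/63.9397 − 22/1551.4 = 0.015640 − 0.014181 = 0.001459.
Hence σ₀² = 1/0.001459 ≈ 685.4.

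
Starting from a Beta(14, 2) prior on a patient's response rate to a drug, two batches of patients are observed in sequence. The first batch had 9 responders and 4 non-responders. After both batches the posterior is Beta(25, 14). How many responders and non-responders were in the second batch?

Sequential conjugate updates are equivalent to a single update on the pooled data, so total successes = posterior α − prior α and total failures = posterior β − prior β.
Total across both batches: 25−14=11 responders, 14−2=12 non-responders.
Subtract the first batch: 11−9=2 responders and 12−4=8 non-responders.

2 responders and 8 non-responders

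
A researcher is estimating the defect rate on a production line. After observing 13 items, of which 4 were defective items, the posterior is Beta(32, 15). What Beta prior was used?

Beta is conjugate to the binomial likelihood: posterior = Beta(α+s, β+f).
So α = 32 − 4 = 28 and β = 15 − 9 = 6.

Beta(28, 6)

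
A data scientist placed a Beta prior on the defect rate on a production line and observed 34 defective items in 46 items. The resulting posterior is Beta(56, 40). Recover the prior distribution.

Under Beta–binomial conjugacy the posterior parameters are (a+s, b+f).
So a = 56 − 34 = 22 and b = 40 − 12 = 28.

Beta(22, 28)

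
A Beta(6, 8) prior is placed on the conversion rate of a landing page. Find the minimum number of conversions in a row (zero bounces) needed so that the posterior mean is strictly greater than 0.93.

k = 101

After k conversions and 0 bounces the posterior is Beta(6+k, 8), with mean (6+k)/(6+8+k).
Set (6+k)/(14+k) > 0.93 and solve: k > (0.93·14 − 6)/(1 − 0.93) = 100.286.
The smallest integer exceeding 100.286 is 101, and checking k=101: (107)/(115) = 0.9304 > 0.93.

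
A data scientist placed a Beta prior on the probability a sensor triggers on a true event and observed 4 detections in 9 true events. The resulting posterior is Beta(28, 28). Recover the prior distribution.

Beta(24, 23)

Beta is conjugate to the binomial likelihood: posterior = Beta(a+s, b+f).
Subtract the data counts: 28−4=24, 28−5=23.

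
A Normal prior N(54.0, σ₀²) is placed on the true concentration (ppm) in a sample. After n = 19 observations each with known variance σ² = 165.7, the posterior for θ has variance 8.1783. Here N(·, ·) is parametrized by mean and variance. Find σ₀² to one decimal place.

Posterior precision equals prior precision plus data precision: 1/σ_n² = 1/σ₀² + n/σ².
So 1/σ₀² = 1/8.1783 − 19/165.7 = 0.122275 − 0.114665 = 0.007610.
Hence σ₀² = 1/0.007610 ≈ 131.4.

σ₀² = 131.4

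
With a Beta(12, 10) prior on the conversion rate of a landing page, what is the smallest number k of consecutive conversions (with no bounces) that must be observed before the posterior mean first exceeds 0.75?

After k conversions and 0 bounces the posterior is Beta(12+k, 10), with mean (12+k)/(12+10+k).
Set (12+k)/(22+k) > 0.75 and solve: k > (0.75·22 − 12)/(1 − 0.75) = 18.000.
The smallest integer exceeding 18.000 is 19, and checking k=19: (31)/(41) = 0.7561 > 0.75.

k = 19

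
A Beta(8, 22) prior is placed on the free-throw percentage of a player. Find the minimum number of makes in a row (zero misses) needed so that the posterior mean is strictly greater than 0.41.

k = 8

After k makes and 0 misses the posterior is Beta(8+k, 22), with mean (8+k)/(8+22+k).
Set (8+k)/(30+k) > 0.41 and solve: k > (0.41·30 − 8)/(1 − 0.41) = 7.288.
The smallest integer exceeding 7.288 is 8, and checking k=8: (16)/(38) = 0.4211 > 0.41.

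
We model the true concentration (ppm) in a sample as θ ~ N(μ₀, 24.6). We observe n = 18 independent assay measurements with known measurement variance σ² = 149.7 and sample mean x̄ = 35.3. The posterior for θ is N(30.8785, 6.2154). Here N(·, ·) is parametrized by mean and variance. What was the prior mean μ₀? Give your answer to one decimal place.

μ₀ = 17.8

With known observation variance, the Normal–Normal posterior has precision τ_n = τ₀ + n/σ² and mean μ_n = (τ₀μ₀ + (n/σ²)x̄)/τ_n.
Here τ₀ = 1/24.6 = 0.040650 and τ_data = 18/149.7 = 0.120240, so τ_n = 0.160890.
Rearranging for μ₀: μ₀ = (μ_n·τ_n − τ_data·x̄)/τ₀ = (30.8785·0.160890 − 0.120240·35.3) / 0.040650 = 0.723570/0.040650 ≈ 17.8.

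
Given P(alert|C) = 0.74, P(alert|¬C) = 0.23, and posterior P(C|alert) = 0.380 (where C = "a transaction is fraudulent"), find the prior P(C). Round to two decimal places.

In odds form, posterior odds = prior odds × likelihood ratio, so prior odds = posterior odds ÷ LR.
Posterior odds = 0.380/(1−0.380) = 0.6129. LR = 0.74/0.23 = 3.2174.
Prior odds = 0.6129/3.2174 = 0.1905, so P(C) = 0.1905/(1+0.1905) ≈ 0.16.

P(C) = 0.16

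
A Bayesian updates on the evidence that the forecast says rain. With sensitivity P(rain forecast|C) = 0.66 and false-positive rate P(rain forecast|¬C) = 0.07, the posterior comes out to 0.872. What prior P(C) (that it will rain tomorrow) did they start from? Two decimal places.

P(C) = 0.42

In odds form, posterior odds = prior odds × likelihood ratio, so prior odds = posterior odds ÷ LR.
Posterior odds = 0.872/(1−0.872) = 6.8125. LR = 0.66/0.07 = 9.4286.
Prior odds = 6.8125/9.4286 = 0.7225, so P(C) = 0.7225/(1+0.7225) ≈ 0.42.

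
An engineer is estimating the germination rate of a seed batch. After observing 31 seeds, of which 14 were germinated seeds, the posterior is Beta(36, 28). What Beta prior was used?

Beta is conjugate to the binomial likelihood: posterior = Beta(α+s, β+f).
So α = 36 − 14 = 22 and β = 28 − 17 = 11.

Beta(22, 11)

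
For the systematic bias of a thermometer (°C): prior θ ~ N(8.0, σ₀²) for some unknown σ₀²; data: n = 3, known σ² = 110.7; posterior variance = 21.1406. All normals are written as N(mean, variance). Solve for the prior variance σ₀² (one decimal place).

σ₀² = 49.5

Posterior precision equals prior precision plus data precision: 1/σ_n² = 1/σ₀² + n/σ².
So 1/σ₀² = 1/21.1406 − 3/110.7 = 0.047302 − 0.027100 = 0.020202.
Hence σ₀² = 1/0.020202 ≈ 49.5.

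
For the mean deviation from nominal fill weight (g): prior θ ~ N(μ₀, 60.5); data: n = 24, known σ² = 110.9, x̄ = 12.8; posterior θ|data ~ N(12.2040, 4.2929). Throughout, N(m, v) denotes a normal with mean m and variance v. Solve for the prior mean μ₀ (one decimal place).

With known observation variance, the Normal–Normal posterior has precision τ_n = τ₀ + n/σ² and mean μ_n = (τ₀μ₀ + (n/σ²)x̄)/τ_n.
Here τ₀ = 1/60.5 = 0.016529 and τ_data = 24/110.9 = 0.216411, so τ_n = 0.232940.
Rearranging for μ₀: μ₀ = (μ_n·τ_n − τ_data·x̄)/τ₀ = (12.2040·0.232940 − 0.216411·12.8) / 0.016529 = 0.072739/0.016529 ≈ 4.4.

μ₀ = 4.4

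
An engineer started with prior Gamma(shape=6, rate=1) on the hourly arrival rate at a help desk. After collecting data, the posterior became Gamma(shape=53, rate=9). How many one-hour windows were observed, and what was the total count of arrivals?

n = 8 one-hour windows with total 47 arrivals

Gamma–Poisson conjugacy: posterior shape = α + Σxᵢ, posterior rate = β + n.
Matching: Σxᵢ = 53 − 6 = 47 and n = 9 − 1 = 8.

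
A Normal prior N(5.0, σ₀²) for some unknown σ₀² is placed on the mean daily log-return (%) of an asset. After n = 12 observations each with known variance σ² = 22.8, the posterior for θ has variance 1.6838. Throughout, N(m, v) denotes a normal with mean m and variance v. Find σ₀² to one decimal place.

σ₀² = 14.8

For the Normal–Normal model with known σ², precisions add: τ_n = τ₀ + n/σ².
So 1/σ₀² = 1/1.6838 − 12/22.8 = 0.593895 − 0.526316 = 0.067579.
Hence σ₀² = 1/0.067579 ≈ 14.8.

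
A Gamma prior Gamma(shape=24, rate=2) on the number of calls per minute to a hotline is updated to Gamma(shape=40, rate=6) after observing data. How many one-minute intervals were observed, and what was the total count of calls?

n = 4 one-minute intervals with total 16 calls

Gamma–Poisson conjugacy: posterior shape = α + Σxᵢ, posterior rate = β + n.
Matching: Σxᵢ = 40 − 24 = 16 and n = 6 − 2 = 4.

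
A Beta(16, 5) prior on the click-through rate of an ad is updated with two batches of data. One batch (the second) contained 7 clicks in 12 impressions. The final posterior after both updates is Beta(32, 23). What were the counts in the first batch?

Because Beta–binomial updating is additive in the counts, the combined data contributed (α_post−α_prior, β_post−β_prior) successes and failures.
Total across both batches: 32−16=16 clicks, 23−5=18 non-clicks.
Subtract the second batch: 16−7=9 clicks and 18−5=13 non-clicks.

9 clicks and 13 non-clicks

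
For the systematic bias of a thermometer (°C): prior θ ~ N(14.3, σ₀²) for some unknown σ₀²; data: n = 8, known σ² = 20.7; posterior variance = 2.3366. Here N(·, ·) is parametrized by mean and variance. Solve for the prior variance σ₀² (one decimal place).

σ₀² = 24.1

Posterior precision equals prior precision plus data precision: 1/σ_n² = 1/σ₀² + n/σ².
So 1/σ₀² = 1/2.3366 − 8/20.7 = 0.427972 − 0.386473 = 0.041499.
Hence σ₀² = 1/0.041499 ≈ 24.1.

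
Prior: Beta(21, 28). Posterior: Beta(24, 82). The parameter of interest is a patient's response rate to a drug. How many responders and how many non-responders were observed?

Beta is conjugate to the binomial likelihood: posterior = Beta(α+s, β+f).
So s = 24 − 21 = 3 and f = 82 − 28 = 54.

3 responders and 54 non-responders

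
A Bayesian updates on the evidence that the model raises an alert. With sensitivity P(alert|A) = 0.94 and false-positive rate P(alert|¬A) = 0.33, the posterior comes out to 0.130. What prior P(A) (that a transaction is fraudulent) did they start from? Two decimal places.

P(A) = 0.05

In odds form, posterior odds = prior odds × likelihood ratio, so prior odds = posterior odds ÷ LR.
Posterior odds = 0.130/(1−0.130) = 0.1494. LR = 0.94/0.33 = 2.8485.
Prior odds = 0.1494/2.8485 = 0.0524, so P(A) = 0.0524/(1+0.0524) ≈ 0.05.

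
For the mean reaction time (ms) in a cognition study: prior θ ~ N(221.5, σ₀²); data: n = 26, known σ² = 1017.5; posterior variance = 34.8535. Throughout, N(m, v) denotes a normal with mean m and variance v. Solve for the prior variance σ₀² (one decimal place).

σ₀² = 318.6

For the Normal–Normal model with known σ², precisions add: τ_n = τ₀ + n/σ².
So 1/σ₀² = 1/34.8535 − 26/1017.5 = 0.028692 − 0.025553 = 0.003139.
Hence σ₀² = 1/0.003139 ≈ 318.6.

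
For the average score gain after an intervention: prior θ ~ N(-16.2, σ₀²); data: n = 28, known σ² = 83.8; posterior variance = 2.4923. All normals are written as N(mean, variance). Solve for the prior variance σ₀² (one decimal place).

Posterior precision equals prior precision plus data precision: 1/σ_n² = 1/σ₀² + n/σ².
So 1/σ₀² = 1/2.4923 − 28/83.8 = 0.401236 − 0.334129 = 0.067107.
Hence σ₀² = 1/0.067107 ≈ 14.9.

σ₀² = 14.9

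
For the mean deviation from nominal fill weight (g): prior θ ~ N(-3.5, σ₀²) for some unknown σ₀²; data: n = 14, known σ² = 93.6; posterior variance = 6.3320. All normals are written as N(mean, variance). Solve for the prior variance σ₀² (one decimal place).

Posterior precision equals prior precision plus data precision: 1/σ_n² = 1/σ₀² + n/σ².
So 1/σ₀² = 1/6.3320 − 14/93.6 = 0.157928 − 0.149573 = 0.008355.
Hence σ₀² = 1/0.008355 ≈ 119.7.

σ₀² = 119.7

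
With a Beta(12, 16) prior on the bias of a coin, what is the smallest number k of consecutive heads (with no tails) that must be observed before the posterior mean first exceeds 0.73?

After k heads and 0 tails the posterior is Beta(12+k, 16), with mean (12+k)/(12+16+k).
Set (12+k)/(28+k) > 0.73 and solve: k > (0.73·28 − 12)/(1 − 0.73) = 31.259.
The smallest integer exceeding 31.259 is 32.

k = 32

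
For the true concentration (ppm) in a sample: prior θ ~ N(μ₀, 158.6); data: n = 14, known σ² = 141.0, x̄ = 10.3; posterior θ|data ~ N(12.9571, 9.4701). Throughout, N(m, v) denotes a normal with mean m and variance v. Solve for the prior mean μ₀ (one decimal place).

μ₀ = 54.8

With known observation variance, the Normal–Normal posterior has precision τ_n = τ₀ + n/σ² and mean μ_n = (τ₀μ₀ + (n/σ²)x̄)/τ_n.
Here τ₀ = 1/158.6 = 0.006305 and τ_data = 14/141.0 = 0.099291, so τ_n = 0.105596.
Rearranging for μ₀: μ₀ = (μ_n·τ_n − τ_data·x̄)/τ₀ = (12.9571·0.105596 − 0.099291·10.3) / 0.006305 = 0.345521/0.006305 ≈ 54.8.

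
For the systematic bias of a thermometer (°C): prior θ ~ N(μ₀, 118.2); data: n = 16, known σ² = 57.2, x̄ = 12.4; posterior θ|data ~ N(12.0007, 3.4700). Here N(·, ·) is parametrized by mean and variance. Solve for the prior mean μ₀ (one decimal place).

With known observation variance, the Normal–Normal posterior has precision τ_n = τ₀ + n/σ² and mean μ_n = (τ₀μ₀ + (n/σ²)x̄)/τ_n.
Here τ₀ = 1/118.2 = 0.008460 and τ_data = 16/57.2 = 0.279720, so τ_n = 0.288180.
Rearranging for μ₀: μ₀ = (μ_n·τ_n − τ_data·x̄)/τ₀ = (12.0007·0.288180 − 0.279720·12.4) / 0.008460 = -0.010166/0.008460 ≈ -1.2.

μ₀ = -1.2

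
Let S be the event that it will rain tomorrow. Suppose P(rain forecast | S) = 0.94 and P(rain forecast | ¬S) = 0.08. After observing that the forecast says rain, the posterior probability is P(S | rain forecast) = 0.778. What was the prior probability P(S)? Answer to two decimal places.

In odds form, posterior odds = prior odds × likelihood ratio, so prior odds = posterior odds ÷ LR.
Posterior odds = 0.778/(1−0.778) = 3.5045. LR = 0.94/0.08 = 11.7500.
Prior odds = 3.5045/11.7500 = 0.2983, so P(S) = 0.2983/(1+0.2983) ≈ 0.23.

P(S) = 0.23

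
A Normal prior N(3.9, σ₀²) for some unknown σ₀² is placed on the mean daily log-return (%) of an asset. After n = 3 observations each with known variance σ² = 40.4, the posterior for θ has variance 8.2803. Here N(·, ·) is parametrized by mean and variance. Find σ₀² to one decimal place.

σ₀² = 21.5

Posterior precision equals prior precision plus data precision: 1/σ_n² = 1/σ₀² + n/σ².
So 1/σ₀² = 1/8.2803 − 3/40.4 = 0.120769 − 0.074257 = 0.046512.
Hence σ₀² = 1/0.046512 ≈ 21.5.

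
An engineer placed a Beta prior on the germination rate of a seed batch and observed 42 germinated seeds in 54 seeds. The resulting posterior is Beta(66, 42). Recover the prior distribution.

Beta(24, 30)

Under Beta–binomial conjugacy the posterior parameters are (α+s, β+f).
Subtract the data counts: 66−42=24, 42−12=30.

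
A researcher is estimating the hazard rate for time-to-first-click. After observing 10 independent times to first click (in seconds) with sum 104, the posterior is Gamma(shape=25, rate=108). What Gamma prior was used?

Gamma–exponential conjugacy: posterior shape = α + n, posterior rate = β + Σtᵢ.
So α = 25 − 10 = 15 and β = 108 − 104 = 4.

Gamma(shape=15, rate=4)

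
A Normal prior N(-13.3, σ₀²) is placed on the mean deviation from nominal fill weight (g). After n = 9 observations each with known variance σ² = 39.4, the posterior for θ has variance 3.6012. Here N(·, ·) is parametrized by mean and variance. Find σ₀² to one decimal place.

σ₀² = 20.3

For the Normal–Normal model with known σ², precisions add: τ_n = τ₀ + n/σ².
So 1/σ₀² = 1/3.6012 − 9/39.4 = 0.277685 − 0.228426 = 0.049259.
Hence σ₀² = 1/0.049259 ≈ 20.3.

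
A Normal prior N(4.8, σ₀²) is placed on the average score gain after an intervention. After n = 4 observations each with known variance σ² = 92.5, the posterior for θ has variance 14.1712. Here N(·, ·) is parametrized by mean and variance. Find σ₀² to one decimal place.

For the Normal–Normal model with known σ², precisions add: τ_n = τ₀ + n/σ².
So 1/σ₀² = 1/14.1712 − 4/92.5 = 0.070566 − 0.043243 = 0.027323.
Hence σ₀² = 1/0.027323 ≈ 36.6.

σ₀² = 36.6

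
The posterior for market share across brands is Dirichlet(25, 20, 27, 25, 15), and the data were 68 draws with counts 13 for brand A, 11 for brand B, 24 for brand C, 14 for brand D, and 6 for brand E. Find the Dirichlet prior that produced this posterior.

For a Dirichlet(α) prior with multinomial counts c, the posterior is Dirichlet(α + c) componentwise.
Subtract each count from the matching posterior parameter: 25−13=12, 20−11=9, 27−24=3, 25−14=11, 15−6=9.

Dirichlet(12, 9, 3, 11, 9)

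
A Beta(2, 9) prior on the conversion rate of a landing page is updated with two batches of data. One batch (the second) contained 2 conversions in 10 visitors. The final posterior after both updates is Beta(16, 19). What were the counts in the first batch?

12 conversions and 2 bounces

Sequential conjugate updates are equivalent to a single update on the pooled data, so total successes = posterior α − prior α and total failures = posterior β − prior β.
Total across both batches: 16−2=14 conversions, 19−9=10 bounces.
Subtract the second batch: 14−2=12 conversions and 10−8=2 bounces.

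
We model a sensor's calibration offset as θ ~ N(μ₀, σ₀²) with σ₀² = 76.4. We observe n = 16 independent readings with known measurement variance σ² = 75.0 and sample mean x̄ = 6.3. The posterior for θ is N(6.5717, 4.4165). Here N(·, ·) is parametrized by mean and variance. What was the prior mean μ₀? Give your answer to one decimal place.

With known observation variance, the Normal–Normal posterior has precision τ_n = τ₀ + n/σ² and mean μ_n = (τ₀μ₀ + (n/σ²)x̄)/τ_n.
Here τ₀ = 1/76.4 = 0.013089 and τ_data = 16/75.0 = 0.213333, so τ_n = 0.226422.
Rearranging for μ₀: μ₀ = (μ_n·τ_n − τ_data·x̄)/τ₀ = (6.5717·0.226422 − 0.213333·6.3) / 0.013089 = 0.143980/0.013089 ≈ 11.0.

μ₀ = 11.0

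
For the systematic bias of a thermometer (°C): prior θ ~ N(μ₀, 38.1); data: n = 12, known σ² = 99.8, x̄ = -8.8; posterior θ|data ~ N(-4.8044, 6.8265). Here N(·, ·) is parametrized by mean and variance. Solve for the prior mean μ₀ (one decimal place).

The posterior mean is a precision-weighted average: μ_n = (τ₀μ₀ + τ_data·x̄)/(τ₀+τ_data), with τ₀=1/σ₀² and τ_data=n/σ².
Here τ₀ = 1/38.1 = 0.026247 and τ_data = 12/99.8 = 0.120240, so τ_n = 0.146487.
Rearranging for μ₀: μ₀ = (μ_n·τ_n − τ_data·x̄)/τ₀ = (-4.8044·0.146487 − 0.120240·-8.8) / 0.026247 = 0.354330/0.026247 ≈ 13.5.

μ₀ = 13.5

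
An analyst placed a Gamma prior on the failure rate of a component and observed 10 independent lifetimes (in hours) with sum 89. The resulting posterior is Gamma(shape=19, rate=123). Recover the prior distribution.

Gamma–exponential conjugacy: posterior shape = α + n, posterior rate = β + Σtᵢ.
So α = 19 − 10 = 9 and β = 123 − 89 = 34.

Gamma(shape=9, rate=34)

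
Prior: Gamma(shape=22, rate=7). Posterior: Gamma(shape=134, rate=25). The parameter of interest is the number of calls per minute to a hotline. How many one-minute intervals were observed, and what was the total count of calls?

A Gamma(α, β) prior (rate parametrization) on a Poisson rate with n observations summing to S gives posterior Gamma(α+S, β+n).
Matching: Σxᵢ = 134 − 22 = 112 and n = 25 − 7 = 18.

n = 18 one-minute intervals with total 112 calls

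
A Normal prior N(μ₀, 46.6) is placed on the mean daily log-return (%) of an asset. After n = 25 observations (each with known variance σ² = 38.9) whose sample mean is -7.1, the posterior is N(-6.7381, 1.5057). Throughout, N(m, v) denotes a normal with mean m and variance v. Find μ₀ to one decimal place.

μ₀ = 4.1

The posterior mean is a precision-weighted average: μ_n = (τ₀μ₀ + τ_data·x̄)/(τ₀+τ_data), with τ₀=1/σ₀² and τ_data=n/σ².
Here τ₀ = 1/46.6 = 0.021459 and τ_data = 25/38.9 = 0.642674, so τ_n = 0.664133.
Rearranging for μ₀: μ₀ = (μ_n·τ_n − τ_data·x̄)/τ₀ = (-6.7381·0.664133 − 0.642674·-7.1) / 0.021459 = 0.087991/0.021459 ≈ 4.1.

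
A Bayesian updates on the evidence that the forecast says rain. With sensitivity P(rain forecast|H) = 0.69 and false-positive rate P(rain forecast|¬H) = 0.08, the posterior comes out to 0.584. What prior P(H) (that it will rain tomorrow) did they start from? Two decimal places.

Bayes' rule in odds form gives O(H|E) = O(H)·[P(E|H)/P(E|¬H)], hence O(H) = O(H|E)/LR.
Posterior odds = 0.584/(1−0.584) = 1.4038. LR = 0.69/0.08 = 8.6250.
Prior odds = 1.4038/8.6250 = 0.1628, so P(H) = 0.1628/(1+0.1628) ≈ 0.14.

P(H) = 0.14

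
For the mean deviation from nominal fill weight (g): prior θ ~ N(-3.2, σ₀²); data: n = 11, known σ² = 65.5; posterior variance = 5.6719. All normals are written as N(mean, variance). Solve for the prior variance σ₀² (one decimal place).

For the Normal–Normal model with known σ², precisions add: τ_n = τ₀ + n/σ².
So 1/σ₀² = 1/5.6719 − 11/65.5 = 0.176308 − 0.167939 = 0.008369.
Hence σ₀² = 1/0.008369 ≈ 119.5.

σ₀² = 119.5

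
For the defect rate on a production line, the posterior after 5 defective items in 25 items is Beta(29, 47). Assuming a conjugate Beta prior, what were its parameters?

Under Beta–binomial conjugacy the posterior parameters are (α+s, β+f).
So α = 29 − 5 = 24 and β = 47 − 20 = 27.

Beta(24, 27)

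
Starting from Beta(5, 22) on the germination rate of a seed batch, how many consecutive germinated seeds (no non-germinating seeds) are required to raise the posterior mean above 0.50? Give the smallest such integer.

k = 18

After k germinated seeds and 0 non-germinating seeds the posterior is Beta(5+k, 22), with mean (5+k)/(5+22+k).
Set (5+k)/(27+k) > 0.50 and solve: k > (0.50·27 − 5)/(1 − 0.50) = 17.000.
The smallest integer exceeding 17.000 is 18.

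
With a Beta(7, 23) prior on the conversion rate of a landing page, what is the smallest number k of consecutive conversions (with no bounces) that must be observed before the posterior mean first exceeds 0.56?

k = 23

After k conversions and 0 bounces the posterior is Beta(7+k, 23), with mean (7+k)/(7+23+k).
Set (7+k)/(30+k) > 0.56 and solve: k > (0.56·30 − 7)/(1 − 0.56) = 22.273.
The smallest integer exceeding 22.273 is 23, and checking k=23: (30)/(53) = 0.5660 > 0.56.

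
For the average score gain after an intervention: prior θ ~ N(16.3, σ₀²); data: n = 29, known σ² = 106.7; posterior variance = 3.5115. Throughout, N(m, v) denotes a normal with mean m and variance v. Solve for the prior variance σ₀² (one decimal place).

σ₀² = 77.0

Posterior precision equals prior precision plus data precision: 1/σ_n² = 1/σ₀² + n/σ².
So 1/σ₀² = 1/3.5115 − 29/106.7 = 0.284779 − 0.271790 = 0.012989.
Hence σ₀² = 1/0.012989 ≈ 77.0.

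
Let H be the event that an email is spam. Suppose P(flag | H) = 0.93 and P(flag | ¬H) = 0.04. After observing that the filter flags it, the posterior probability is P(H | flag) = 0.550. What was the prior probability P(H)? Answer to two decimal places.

Bayes' rule in odds form gives O(H|E) = O(H)·[P(E|H)/P(E|¬H)], hence O(H) = O(H|E)/LR.
Posterior odds = 0.550/(1−0.550) = 1.2222. LR = 0.93/0.04 = 23.2500.
Prior odds = 1.2222/23.2500 = 0.0526, so P(H) = 0.0526/(1+0.0526) ≈ 0.05.

P(H) = 0.05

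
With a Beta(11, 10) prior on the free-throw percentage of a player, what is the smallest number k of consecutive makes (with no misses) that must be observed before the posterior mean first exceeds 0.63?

k = 7

After k makes and 0 misses the posterior is Beta(11+k, 10), with mean (11+k)/(11+10+k).
Set (11+k)/(21+k) > 0.63 and solve: k > (0.63·21 − 11)/(1 − 0.63) = 6.027.
The smallest integer exceeding 6.027 is 7.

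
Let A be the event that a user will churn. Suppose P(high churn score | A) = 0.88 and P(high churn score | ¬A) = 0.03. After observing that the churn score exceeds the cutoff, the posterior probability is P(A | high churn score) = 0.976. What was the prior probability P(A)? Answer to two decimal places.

Bayes' rule in odds form gives O(A|E) = O(A)·[P(E|A)/P(E|¬A)], hence O(A) = O(A|E)/LR.
Posterior odds = 0.976/(1−0.976) = 40.6667. LR = 0.88/0.03 = 29.3333.
Prior odds = 40.6667/29.3333 = 1.3864, so P(A) = 1.3864/(1+1.3864) ≈ 0.58.

P(A) = 0.58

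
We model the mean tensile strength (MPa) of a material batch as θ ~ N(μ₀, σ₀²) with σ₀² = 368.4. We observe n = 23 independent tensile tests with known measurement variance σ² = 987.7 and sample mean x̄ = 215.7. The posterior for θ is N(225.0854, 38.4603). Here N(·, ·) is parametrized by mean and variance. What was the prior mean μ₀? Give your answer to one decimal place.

With known observation variance, the Normal–Normal posterior has precision τ_n = τ₀ + n/σ² and mean μ_n = (τ₀μ₀ + (n/σ²)x̄)/τ_n.
Here τ₀ = 1/368.4 = 0.002714 and τ_data = 23/987.7 = 0.023286, so τ_n = 0.026000.
Rearranging for μ₀: μ₀ = (μ_n·τ_n − τ_data·x̄)/τ₀ = (225.0854·0.026000 − 0.023286·215.7) / 0.002714 = 0.829430/0.002714 ≈ 305.6.

μ₀ = 305.6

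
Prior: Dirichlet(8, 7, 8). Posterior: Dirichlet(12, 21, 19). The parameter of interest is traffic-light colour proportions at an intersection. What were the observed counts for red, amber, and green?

counts (4, 14, 11)

For a Dirichlet(α) prior with multinomial counts c, the posterior is Dirichlet(α + c) componentwise.
Counts are posterior − prior componentwise: 12−8=4, 21−7=14, 19−8=11.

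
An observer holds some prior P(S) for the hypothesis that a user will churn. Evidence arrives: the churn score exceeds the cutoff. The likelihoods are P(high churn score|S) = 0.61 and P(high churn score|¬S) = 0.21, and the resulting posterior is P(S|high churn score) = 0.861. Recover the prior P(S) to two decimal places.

P(S) = 0.68

In odds form, posterior odds = prior odds × likelihood ratio, so prior odds = posterior odds ÷ LR.
Posterior odds = 0.861/(1−0.861) = 6.1942. LR = 0.61/0.21 = 2.9048.
Prior odds = 6.1942/2.9048 = 2.1324, so P(S) = 2.1324/(1+2.1324) ≈ 0.68.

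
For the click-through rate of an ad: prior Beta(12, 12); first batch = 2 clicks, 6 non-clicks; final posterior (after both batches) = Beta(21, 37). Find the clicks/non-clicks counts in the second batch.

Because Beta–binomial updating is additive in the counts, the combined data contributed (α_post−α_prior, β_post−β_prior) successes and failures.
Total across both batches: 21−12=9 clicks, 37−12=25 non-clicks.
Subtract the first batch: 9−2=7 clicks and 25−6=19 non-clicks.

7 clicks and 19 non-clicks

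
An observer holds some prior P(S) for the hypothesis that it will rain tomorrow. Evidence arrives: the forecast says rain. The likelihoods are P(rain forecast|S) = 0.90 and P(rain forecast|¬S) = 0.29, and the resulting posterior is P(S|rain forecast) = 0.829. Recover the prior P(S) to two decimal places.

Bayes' rule in odds form gives O(S|E) = O(S)·[P(E|S)/P(E|¬S)], hence O(S) = O(S|E)/LR.
Posterior odds = 0.829/(1−0.829) = 4.8480. LR = 0.90/0.29 = 3.1034.
Prior odds = 4.8480/3.1034 = 1.5622, so P(S) = 1.5622/(1+1.5622) ≈ 0.61.

P(S) = 0.61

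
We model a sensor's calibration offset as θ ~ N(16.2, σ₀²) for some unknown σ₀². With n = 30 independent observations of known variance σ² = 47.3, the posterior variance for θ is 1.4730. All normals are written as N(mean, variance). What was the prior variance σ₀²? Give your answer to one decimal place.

σ₀² = 22.4

Posterior precision equals prior precision plus data precision: 1/σ_n² = 1/σ₀² + n/σ².
So 1/σ₀² = 1/1.4730 − 30/47.3 = 0.678887 − 0.634249 = 0.044638.
Hence σ₀² = 1/0.044638 ≈ 22.4.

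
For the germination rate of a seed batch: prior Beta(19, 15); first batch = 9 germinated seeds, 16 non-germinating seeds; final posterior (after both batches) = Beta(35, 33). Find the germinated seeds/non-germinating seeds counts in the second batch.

Because Beta–binomial updating is additive in the counts, the combined data contributed (α_post−α_prior, β_post−β_prior) successes and failures.
Total across both batches: 35−19=16 germinated seeds, 33−15=18 non-germinating seeds.
Subtract the first batch: 16−9=7 germinated seeds and 18−16=2 non-germinating seeds.

7 germinated seeds and 2 non-germinating seeds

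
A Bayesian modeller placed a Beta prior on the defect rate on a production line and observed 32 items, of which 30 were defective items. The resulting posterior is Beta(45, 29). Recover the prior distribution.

Beta(15, 27)

Beta is conjugate to the binomial likelihood: posterior = Beta(α+s, β+f).
Subtract the data counts: 45−30=15, 29−2=27.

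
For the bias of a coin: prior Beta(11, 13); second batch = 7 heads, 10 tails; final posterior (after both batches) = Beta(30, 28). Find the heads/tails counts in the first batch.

Sequential conjugate updates are equivalent to a single update on the pooled data, so total successes = posterior α − prior α and total failures = posterior β − prior β.
Total across both batches: 30−11=19 heads, 28−13=15 tails.
Subtract the second batch: 19−7=12 heads and 15−10=5 tails.

12 heads and 5 tails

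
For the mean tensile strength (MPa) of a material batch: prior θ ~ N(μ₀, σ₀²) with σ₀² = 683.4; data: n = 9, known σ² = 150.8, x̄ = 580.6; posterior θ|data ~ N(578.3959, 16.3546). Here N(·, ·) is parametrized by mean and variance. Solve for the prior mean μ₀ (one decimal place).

μ₀ = 488.5

With known observation variance, the Normal–Normal posterior has precision τ_n = τ₀ + n/σ² and mean μ_n = (τ₀μ₀ + (n/σ²)x̄)/τ_n.
Here τ₀ = 1/683.4 = 0.001463 and τ_data = 9/150.8 = 0.059682, so τ_n = 0.061145.
Rearranging for μ₀: μ₀ = (μ_n·τ_n − τ_data·x̄)/τ₀ = (578.3959·0.061145 − 0.059682·580.6) / 0.001463 = 0.714648/0.001463 ≈ 488.5.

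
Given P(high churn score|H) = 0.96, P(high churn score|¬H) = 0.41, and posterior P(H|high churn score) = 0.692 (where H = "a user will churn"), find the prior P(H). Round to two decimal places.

P(H) = 0.49

In odds form, posterior odds = prior odds × likelihood ratio, so prior odds = posterior odds ÷ LR.
Posterior odds = 0.692/(1−0.692) = 2.2468. LR = 0.96/0.41 = 2.3415.
Prior odds = 2.2468/2.3415 = 0.9596, so P(H) = 0.9596/(1+0.9596) ≈ 0.49.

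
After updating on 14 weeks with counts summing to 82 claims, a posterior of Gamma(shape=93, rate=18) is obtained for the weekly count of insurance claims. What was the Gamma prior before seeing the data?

Gamma(shape=11, rate=4)

A Gamma(α, β) prior (rate parametrization) on a Poisson rate with n observations summing to S gives posterior Gamma(α+S, β+n).
So α = 93 − 82 = 11 and β = 18 − 14 = 4.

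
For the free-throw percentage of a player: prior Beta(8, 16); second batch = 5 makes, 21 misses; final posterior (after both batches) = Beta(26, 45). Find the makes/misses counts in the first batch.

13 makes and 8 misses

Because Beta–binomial updating is additive in the counts, the combined data contributed (α_post−α_prior, β_post−β_prior) successes and failures.
Total across both batches: 26−8=18 makes, 45−16=29 misses.
Subtract the second batch: 18−5=13 makes and 29−21=8 misses.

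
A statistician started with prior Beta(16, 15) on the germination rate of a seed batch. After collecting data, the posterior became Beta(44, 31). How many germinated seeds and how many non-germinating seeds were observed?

28 germinated seeds and 16 non-germinating seeds

A Beta(α, β) prior with s successes and f failures in binomial data gives a Beta(α+s, β+f) posterior.
Match parameters: s=44−16=28, f=31−15=16.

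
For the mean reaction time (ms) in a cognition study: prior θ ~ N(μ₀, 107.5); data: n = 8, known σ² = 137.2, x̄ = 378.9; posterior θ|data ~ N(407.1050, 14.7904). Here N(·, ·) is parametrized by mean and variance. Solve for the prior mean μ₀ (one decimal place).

μ₀ = 583.9

With known observation variance, the Normal–Normal posterior has precision τ_n = τ₀ + n/σ² and mean μ_n = (τ₀μ₀ + (n/σ²)x̄)/τ_n.
Here τ₀ = 1/107.5 = 0.009302 and τ_data = 8/137.2 = 0.058309, so τ_n = 0.067611.
Rearranging for μ₀: μ₀ = (μ_n·τ_n − τ_data·x̄)/τ₀ = (407.1050·0.067611 − 0.058309·378.9) / 0.009302 = 5.431496/0.009302 ≈ 583.9.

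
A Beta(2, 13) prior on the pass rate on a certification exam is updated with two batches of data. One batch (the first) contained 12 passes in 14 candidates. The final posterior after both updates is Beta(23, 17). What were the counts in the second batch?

9 passes and 2 failures

Sequential conjugate updates are equivalent to a single update on the pooled data, so total successes = posterior α − prior α and total failures = posterior β − prior β.
Total across both batches: 23−2=21 passes, 17−13=4 failures.
Subtract the first batch: 21−12=9 passes and 4−2=2 failures.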